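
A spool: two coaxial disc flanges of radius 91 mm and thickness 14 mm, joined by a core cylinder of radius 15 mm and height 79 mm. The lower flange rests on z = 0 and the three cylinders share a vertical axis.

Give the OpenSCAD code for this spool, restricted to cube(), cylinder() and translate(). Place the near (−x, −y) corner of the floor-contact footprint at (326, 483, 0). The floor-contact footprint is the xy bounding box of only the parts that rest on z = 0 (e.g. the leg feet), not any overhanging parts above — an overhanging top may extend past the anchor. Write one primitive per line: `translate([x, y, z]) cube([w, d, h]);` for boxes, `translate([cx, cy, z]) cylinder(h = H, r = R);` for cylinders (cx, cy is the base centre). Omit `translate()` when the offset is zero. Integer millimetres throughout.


translate([417, 574, 0]) cylinder(h = 14, r = 91);
translate([417, 574, 14]) cylinder(h = 79, r = 15);
translate([417, 574, 93]) cylinder(h = 14, r = 91);


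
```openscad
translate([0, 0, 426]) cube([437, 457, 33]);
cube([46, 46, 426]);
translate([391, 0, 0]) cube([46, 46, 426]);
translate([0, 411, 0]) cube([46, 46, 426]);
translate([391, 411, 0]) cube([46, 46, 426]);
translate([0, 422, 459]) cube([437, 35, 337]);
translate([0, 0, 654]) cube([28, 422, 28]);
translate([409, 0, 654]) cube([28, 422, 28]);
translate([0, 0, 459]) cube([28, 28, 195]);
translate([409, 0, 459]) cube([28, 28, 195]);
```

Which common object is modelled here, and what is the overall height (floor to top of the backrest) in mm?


A chair. The overall height is 796 mm.

A slab on four corner posts with a tall panel at the back — a chair. The seat slab sits at z = 426 with thickness 33, and the 337 mm backrest starts at the seat top, so the overall height is 426 + 33 + 337 = 796 mm.


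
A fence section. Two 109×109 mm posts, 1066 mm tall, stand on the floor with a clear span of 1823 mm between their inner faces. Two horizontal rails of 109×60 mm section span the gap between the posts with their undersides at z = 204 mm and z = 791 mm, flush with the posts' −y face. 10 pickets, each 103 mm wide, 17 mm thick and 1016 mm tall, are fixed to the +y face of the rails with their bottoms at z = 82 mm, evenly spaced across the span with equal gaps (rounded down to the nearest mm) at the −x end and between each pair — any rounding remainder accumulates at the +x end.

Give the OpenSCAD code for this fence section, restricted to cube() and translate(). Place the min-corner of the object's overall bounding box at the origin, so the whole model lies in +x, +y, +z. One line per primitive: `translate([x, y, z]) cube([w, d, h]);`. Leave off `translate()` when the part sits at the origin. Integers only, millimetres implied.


cube([109, 109, 1066]);
translate([1932, 0, 0]) cube([109, 109, 1066]);
translate([109, 0, 204]) cube([1823, 109, 60]);
translate([109, 0, 791]) cube([1823, 109, 60]);
translate([181, 109, 82]) cube([103, 17, 1016]);
translate([356, 109, 82]) cube([103, 17, 1016]);
translate([531, 109, 82]) cube([103, 17, 1016]);
translate([706, 109, 82]) cube([103, 17, 1016]);
translate([881, 109, 82]) cube([103, 17, 1016]);
translate([1056, 109, 82]) cube([103, 17, 1016]);
translate([1231, 109, 82]) cube([103, 17, 1016]);
translate([1406, 109, 82]) cube([103, 17, 1016]);
translate([1581, 109, 82]) cube([103, 17, 1016]);
translate([1756, 109, 82]) cube([103, 17, 1016]);


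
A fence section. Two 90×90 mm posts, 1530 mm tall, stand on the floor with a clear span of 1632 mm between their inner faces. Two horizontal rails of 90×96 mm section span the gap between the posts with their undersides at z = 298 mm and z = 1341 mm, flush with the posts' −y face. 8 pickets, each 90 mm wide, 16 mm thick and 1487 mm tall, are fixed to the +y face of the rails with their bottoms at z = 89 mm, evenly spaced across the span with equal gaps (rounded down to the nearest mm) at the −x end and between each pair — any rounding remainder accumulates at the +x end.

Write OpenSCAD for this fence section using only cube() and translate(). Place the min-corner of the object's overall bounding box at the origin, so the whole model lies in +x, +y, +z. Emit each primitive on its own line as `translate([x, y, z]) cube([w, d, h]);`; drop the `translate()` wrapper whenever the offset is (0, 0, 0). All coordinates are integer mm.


cube([90, 90, 1530]);
translate([1722, 0, 0]) cube([90, 90, 1530]);
translate([90, 0, 298]) cube([1632, 90, 96]);
translate([90, 0, 1341]) cube([1632, 90, 96]);
translate([191, 90, 89]) cube([90, 16, 1487]);
translate([382, 90, 89]) cube([90, 16, 1487]);
translate([573, 90, 89]) cube([90, 16, 1487]);
translate([764, 90, 89]) cube([90, 16, 1487]);
translate([955, 90, 89]) cube([90, 16, 1487]);
translate([1146, 90, 89]) cube([90, 16, 1487]);
translate([1337, 90, 89]) cube([90, 16, 1487]);
translate([1528, 90, 89]) cube([90, 16, 1487]);


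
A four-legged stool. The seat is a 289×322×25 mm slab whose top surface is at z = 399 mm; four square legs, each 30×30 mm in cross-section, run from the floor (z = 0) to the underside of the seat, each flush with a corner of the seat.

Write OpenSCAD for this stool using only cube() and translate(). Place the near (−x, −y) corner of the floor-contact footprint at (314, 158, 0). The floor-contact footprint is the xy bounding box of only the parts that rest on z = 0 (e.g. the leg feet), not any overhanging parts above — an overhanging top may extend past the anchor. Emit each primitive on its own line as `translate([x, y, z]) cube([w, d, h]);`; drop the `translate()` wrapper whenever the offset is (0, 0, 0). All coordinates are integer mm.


translate([314, 158, 374]) cube([289, 322, 25]);
translate([314, 158, 0]) cube([30, 30, 374]);
translate([573, 158, 0]) cube([30, 30, 374]);
translate([314, 450, 0]) cube([30, 30, 374]);
translate([573, 450, 0]) cube([30, 30, 374]);


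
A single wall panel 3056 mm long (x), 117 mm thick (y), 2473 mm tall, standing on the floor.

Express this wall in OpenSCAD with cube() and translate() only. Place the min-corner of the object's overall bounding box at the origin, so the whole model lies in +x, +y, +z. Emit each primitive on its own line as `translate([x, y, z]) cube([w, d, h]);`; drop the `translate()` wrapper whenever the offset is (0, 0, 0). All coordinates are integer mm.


cube([3056, 117, 2473]);


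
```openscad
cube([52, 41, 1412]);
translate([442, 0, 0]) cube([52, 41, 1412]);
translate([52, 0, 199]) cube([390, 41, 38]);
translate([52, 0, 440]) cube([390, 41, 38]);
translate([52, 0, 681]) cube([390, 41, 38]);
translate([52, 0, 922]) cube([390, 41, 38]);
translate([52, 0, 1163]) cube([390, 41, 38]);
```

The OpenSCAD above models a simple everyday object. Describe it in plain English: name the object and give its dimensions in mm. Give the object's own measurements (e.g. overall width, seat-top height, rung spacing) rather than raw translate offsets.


A straight ladder. Two 52×41 mm vertical rails, 1412 mm tall, stand 494 mm apart (outside-to-outside) with their front faces coplanar on the −y side. 5 rungs, each 41 mm deep and 38 mm tall, span between the inner faces of the rails, front faces flush with the rails. The lowest rung's underside is at z = 199 mm and rungs are spaced 241 mm apart (underside to underside).


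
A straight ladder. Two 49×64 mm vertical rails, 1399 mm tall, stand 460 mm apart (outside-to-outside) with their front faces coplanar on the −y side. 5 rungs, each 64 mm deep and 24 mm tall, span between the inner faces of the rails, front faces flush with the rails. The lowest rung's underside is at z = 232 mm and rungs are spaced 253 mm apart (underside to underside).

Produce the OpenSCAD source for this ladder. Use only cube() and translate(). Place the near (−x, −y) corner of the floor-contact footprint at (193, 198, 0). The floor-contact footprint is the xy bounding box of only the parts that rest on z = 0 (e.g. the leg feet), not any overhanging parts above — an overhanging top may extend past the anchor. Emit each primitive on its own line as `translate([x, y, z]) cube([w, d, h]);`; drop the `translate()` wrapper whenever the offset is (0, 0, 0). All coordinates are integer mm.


translate([193, 198, 0]) cube([49, 64, 1399]);
translate([604, 198, 0]) cube([49, 64, 1399]);
translate([242, 198, 232]) cube([362, 64, 24]);
translate([242, 198, 485]) cube([362, 64, 24]);
translate([242, 198, 738]) cube([362, 64, 24]);
translate([242, 198, 991]) cube([362, 64, 24]);
translate([242, 198, 1244]) cube([362, 64, 24]);


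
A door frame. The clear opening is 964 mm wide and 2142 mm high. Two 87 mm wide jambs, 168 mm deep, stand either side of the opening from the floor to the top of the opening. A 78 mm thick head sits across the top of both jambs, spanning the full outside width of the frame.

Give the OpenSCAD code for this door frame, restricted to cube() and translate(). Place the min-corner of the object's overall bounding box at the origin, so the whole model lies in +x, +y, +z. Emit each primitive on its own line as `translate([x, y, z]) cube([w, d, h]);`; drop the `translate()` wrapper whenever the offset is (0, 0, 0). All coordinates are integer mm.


cube([87, 168, 2142]);
translate([1051, 0, 0]) cube([87, 168, 2142]);
translate([0, 0, 2142]) cube([1138, 168, 78]);


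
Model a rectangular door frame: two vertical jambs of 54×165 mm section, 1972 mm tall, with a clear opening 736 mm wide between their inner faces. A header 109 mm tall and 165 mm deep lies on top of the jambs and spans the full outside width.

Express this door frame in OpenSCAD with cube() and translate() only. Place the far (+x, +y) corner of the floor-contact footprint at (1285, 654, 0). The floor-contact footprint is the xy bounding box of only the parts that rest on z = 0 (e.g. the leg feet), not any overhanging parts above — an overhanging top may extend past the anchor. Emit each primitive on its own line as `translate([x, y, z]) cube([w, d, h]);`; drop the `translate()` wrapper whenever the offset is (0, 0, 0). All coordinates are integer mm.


translate([441, 489, 0]) cube([54, 165, 1972]);
translate([1231, 489, 0]) cube([54, 165, 1972]);
translate([441, 489, 1972]) cube([844, 165, 109]);


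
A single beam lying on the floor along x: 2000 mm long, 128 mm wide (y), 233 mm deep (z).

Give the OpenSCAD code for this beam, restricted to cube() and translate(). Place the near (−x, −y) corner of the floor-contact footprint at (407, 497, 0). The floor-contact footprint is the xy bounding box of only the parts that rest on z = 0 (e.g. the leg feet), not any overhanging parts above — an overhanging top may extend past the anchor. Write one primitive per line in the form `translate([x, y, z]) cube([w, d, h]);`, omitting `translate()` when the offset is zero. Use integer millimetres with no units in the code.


translate([407, 497, 0]) cube([2000, 128, 233]);


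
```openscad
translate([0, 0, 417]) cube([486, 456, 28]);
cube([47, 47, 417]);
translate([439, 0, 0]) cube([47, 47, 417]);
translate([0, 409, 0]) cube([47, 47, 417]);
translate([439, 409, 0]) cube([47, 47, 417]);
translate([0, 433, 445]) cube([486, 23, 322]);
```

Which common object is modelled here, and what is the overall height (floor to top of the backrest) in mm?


A chair. The overall height is 767 mm.

A slab on four corner posts with a tall panel at the back — a chair. The seat slab sits at z = 417 with thickness 28, and the 322 mm backrest starts at the seat top, so the overall height is 417 + 28 + 322 = 767 mm.


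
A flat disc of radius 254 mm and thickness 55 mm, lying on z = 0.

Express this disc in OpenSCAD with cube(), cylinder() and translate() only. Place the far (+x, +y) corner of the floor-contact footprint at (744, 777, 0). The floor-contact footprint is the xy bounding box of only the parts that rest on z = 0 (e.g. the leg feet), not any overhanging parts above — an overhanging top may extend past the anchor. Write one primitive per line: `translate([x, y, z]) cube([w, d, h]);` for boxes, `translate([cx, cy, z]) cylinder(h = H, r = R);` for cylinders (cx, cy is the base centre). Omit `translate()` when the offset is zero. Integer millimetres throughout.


translate([490, 523, 0]) cylinder(h = 55, r = 254);


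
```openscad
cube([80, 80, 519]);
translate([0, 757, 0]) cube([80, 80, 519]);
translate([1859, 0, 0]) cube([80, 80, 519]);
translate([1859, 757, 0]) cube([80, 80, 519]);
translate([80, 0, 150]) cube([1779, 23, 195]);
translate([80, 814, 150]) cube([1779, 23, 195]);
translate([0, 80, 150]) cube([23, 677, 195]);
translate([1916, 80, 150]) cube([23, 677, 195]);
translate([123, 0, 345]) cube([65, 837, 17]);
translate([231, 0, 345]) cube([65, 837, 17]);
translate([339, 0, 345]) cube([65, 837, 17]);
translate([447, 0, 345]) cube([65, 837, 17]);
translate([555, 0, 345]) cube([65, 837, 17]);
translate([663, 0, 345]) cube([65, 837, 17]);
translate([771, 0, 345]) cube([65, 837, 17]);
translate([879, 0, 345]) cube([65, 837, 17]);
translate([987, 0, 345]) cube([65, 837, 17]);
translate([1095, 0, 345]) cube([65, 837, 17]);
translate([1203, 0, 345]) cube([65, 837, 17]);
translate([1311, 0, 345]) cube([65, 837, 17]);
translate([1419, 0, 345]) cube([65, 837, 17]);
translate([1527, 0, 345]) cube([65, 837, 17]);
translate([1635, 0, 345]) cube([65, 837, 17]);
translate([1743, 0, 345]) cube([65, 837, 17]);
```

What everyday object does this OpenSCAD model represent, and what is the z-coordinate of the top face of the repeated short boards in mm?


A bed frame. The slat-top height is 362 mm.

Four posts, four rails, and a row of slats — a bed frame. Slats sit on the rails at z = 150 + 195 = 345; with slat thickness 17, the top is 362 mm.


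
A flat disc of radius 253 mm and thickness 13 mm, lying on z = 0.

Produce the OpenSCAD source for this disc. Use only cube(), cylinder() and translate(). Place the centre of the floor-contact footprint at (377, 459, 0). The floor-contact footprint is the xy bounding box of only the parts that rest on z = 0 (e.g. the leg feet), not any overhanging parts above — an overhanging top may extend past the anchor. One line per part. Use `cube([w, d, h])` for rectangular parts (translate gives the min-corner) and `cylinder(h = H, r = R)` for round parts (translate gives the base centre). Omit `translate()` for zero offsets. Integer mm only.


translate([377, 459, 0]) cylinder(h = 13, r = 253);


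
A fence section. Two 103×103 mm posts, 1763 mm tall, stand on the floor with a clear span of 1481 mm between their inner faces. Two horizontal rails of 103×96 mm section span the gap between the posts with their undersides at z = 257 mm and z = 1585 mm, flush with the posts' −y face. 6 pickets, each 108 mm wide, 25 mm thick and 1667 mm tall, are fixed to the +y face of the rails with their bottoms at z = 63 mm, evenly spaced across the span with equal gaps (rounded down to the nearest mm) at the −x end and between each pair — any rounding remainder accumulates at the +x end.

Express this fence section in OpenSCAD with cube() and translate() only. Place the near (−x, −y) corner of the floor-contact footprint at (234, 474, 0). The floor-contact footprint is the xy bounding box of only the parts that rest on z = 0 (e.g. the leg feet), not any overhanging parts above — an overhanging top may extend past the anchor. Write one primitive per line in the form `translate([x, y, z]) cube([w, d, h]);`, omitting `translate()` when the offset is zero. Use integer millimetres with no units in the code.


translate([234, 474, 0]) cube([103, 103, 1763]);
translate([1818, 474, 0]) cube([103, 103, 1763]);
translate([337, 474, 257]) cube([1481, 103, 96]);
translate([337, 474, 1585]) cube([1481, 103, 96]);
translate([456, 577, 63]) cube([108, 25, 1667]);
translate([683, 577, 63]) cube([108, 25, 1667]);
translate([910, 577, 63]) cube([108, 25, 1667]);
translate([1137, 577, 63]) cube([108, 25, 1667]);
translate([1364, 577, 63]) cube([108, 25, 1667]);
translate([1591, 577, 63]) cube([108, 25, 1667]);


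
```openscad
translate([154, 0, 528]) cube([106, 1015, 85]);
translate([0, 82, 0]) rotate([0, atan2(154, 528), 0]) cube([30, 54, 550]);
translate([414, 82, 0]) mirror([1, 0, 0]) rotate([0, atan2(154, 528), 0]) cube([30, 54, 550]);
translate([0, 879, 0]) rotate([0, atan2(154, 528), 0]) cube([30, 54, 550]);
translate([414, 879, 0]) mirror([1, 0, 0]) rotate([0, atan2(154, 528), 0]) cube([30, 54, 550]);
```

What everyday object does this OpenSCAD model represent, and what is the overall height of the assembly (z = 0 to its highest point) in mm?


A sawhorse. The overall height is 613 mm.

A beam across two mirrored pairs of raked legs — a sawhorse. The beam's underside is at z = 528 (matching the legs' vertical rise in atan2(154, 528)) and the beam is 85 mm tall, so its top is at 528 + 85 = 613 mm. The raked legs top out at the beam's underside, so that is the highest point.


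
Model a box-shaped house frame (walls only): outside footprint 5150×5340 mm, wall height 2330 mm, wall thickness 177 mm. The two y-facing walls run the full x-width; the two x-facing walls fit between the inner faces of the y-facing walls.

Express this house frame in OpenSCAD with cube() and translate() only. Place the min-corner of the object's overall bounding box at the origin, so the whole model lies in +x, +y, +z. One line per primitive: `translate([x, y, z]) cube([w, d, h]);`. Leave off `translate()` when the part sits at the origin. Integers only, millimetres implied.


cube([5150, 177, 2330]);
translate([0, 5163, 0]) cube([5150, 177, 2330]);
translate([0, 177, 0]) cube([177, 4986, 2330]);
translate([4973, 177, 0]) cube([177, 4986, 2330]);


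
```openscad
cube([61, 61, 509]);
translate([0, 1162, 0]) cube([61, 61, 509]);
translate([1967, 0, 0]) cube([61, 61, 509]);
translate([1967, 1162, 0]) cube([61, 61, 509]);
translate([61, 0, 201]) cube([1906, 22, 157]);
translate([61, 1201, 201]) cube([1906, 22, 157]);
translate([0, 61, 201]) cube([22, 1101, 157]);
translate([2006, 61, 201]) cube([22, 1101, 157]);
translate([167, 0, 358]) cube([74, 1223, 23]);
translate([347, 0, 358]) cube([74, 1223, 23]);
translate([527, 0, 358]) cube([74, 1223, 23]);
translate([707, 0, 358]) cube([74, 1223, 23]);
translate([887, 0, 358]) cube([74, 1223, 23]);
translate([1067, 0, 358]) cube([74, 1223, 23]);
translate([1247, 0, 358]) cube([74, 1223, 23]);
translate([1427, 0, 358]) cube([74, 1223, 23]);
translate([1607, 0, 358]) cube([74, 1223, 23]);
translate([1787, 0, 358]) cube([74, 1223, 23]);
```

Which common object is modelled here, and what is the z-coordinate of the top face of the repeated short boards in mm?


A bed frame. The slat-top height is 381 mm.

Four posts, four rails, and a row of slats — a bed frame. Slats sit on the rails at z = 201 + 157 = 358; with slat thickness 23, the top is 381 mm.


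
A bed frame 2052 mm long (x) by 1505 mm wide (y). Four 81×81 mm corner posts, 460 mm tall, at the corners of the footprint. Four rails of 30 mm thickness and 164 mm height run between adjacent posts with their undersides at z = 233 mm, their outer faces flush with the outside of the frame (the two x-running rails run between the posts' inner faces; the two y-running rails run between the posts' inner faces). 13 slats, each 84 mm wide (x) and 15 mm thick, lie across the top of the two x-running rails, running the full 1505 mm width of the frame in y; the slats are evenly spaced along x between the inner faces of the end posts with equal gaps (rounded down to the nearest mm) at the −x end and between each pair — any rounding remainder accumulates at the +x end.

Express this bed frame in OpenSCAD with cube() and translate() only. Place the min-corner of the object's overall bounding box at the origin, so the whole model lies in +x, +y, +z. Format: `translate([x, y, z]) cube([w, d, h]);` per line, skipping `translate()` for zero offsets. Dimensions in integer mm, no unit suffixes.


cube([81, 81, 460]);
translate([0, 1424, 0]) cube([81, 81, 460]);
translate([1971, 0, 0]) cube([81, 81, 460]);
translate([1971, 1424, 0]) cube([81, 81, 460]);
translate([81, 0, 233]) cube([1890, 30, 164]);
translate([81, 1475, 233]) cube([1890, 30, 164]);
translate([0, 81, 233]) cube([30, 1343, 164]);
translate([2022, 81, 233]) cube([30, 1343, 164]);
translate([138, 0, 397]) cube([84, 1505, 15]);
translate([279, 0, 397]) cube([84, 1505, 15]);
translate([420, 0, 397]) cube([84, 1505, 15]);
translate([561, 0, 397]) cube([84, 1505, 15]);
translate([702, 0, 397]) cube([84, 1505, 15]);
translate([843, 0, 397]) cube([84, 1505, 15]);
translate([984, 0, 397]) cube([84, 1505, 15]);
translate([1125, 0, 397]) cube([84, 1505, 15]);
translate([1266, 0, 397]) cube([84, 1505, 15]);
translate([1407, 0, 397]) cube([84, 1505, 15]);
translate([1548, 0, 397]) cube([84, 1505, 15]);
translate([1689, 0, 397]) cube([84, 1505, 15]);
translate([1830, 0, 397]) cube([84, 1505, 15]);


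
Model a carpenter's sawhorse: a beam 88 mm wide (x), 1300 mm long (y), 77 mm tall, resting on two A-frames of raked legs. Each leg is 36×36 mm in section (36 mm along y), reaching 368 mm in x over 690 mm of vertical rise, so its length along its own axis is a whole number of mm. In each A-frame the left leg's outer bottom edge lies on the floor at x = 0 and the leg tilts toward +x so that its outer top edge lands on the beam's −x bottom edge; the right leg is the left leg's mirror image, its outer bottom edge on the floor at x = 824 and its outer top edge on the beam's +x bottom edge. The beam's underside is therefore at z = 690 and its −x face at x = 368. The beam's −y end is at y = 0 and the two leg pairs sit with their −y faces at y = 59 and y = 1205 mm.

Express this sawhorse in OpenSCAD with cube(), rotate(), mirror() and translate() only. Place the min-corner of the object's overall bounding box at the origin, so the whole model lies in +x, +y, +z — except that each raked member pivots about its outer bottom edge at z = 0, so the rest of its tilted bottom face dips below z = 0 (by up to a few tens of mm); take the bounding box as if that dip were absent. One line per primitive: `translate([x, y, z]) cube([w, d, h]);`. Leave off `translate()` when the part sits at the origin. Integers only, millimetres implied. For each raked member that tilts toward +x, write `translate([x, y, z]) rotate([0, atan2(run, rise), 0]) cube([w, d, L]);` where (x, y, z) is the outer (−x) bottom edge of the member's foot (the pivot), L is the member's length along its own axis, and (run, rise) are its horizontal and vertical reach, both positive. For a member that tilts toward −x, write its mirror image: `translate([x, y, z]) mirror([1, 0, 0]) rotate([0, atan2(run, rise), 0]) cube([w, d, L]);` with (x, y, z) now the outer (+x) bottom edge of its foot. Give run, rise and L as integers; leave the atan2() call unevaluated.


translate([368, 0, 690]) cube([88, 1300, 77]);
translate([0, 59, 0]) rotate([0, atan2(368, 690), 0]) cube([36, 36, 782]);
translate([824, 59, 0]) mirror([1, 0, 0]) rotate([0, atan2(368, 690), 0]) cube([36, 36, 782]);
translate([0, 1205, 0]) rotate([0, atan2(368, 690), 0]) cube([36, 36, 782]);
translate([824, 1205, 0]) mirror([1, 0, 0]) rotate([0, atan2(368, 690), 0]) cube([36, 36, 782]);


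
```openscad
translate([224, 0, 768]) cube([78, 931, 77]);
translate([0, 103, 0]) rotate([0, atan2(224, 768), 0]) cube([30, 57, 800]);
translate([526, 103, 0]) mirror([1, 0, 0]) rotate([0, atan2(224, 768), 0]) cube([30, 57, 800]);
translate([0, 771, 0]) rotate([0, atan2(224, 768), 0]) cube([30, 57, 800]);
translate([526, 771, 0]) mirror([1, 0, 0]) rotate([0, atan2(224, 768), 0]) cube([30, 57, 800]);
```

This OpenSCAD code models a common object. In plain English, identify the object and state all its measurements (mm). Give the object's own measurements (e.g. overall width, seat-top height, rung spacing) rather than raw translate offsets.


A sawhorse. A 78×931×77 mm beam (x, y, z) sits on two A-frame leg pairs. Each pair is two raked legs of 30×57 mm section (57 mm along y) splaying symmetrically in x. Each leg rises 768 mm vertically over 224 mm of horizontal reach and is 800 mm long along its own axis. Every leg's outer bottom edge rests on the floor and its outer top edge meets a bottom edge of the beam — the left legs (tilting toward +x) meet the beam's −x bottom edge, the right legs (their mirror images, tilting toward −x) meet its +x bottom edge — so the leg tops tuck under the beam, the beam's underside is 768 mm above the floor, and the feet are 526 mm apart outside-to-outside with the beam centred between them. The two leg pairs are set in 103 mm from either end of the beam.


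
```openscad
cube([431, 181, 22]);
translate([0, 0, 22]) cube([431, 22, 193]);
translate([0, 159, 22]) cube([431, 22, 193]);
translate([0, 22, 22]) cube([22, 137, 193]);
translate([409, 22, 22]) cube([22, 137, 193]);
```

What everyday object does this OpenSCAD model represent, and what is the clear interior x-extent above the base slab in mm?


An open box. The internal width is 387 mm.

A 431×181 base slab with four walls standing on it — an open box. The base is 431 mm wide and the walls are 22 mm thick, so the internal width is 431 − 2 × 22 = 387 mm.


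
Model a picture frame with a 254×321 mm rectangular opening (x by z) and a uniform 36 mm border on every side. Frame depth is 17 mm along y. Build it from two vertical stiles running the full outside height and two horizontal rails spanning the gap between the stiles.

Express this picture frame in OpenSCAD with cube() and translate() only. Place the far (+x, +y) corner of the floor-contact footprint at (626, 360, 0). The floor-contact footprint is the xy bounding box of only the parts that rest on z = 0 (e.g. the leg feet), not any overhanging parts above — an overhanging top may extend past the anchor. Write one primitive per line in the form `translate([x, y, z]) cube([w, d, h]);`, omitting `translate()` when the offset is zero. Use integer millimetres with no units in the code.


translate([300, 343, 0]) cube([36, 17, 393]);
translate([590, 343, 0]) cube([36, 17, 393]);
translate([336, 343, 0]) cube([254, 17, 36]);
translate([336, 343, 357]) cube([254, 17, 36]);


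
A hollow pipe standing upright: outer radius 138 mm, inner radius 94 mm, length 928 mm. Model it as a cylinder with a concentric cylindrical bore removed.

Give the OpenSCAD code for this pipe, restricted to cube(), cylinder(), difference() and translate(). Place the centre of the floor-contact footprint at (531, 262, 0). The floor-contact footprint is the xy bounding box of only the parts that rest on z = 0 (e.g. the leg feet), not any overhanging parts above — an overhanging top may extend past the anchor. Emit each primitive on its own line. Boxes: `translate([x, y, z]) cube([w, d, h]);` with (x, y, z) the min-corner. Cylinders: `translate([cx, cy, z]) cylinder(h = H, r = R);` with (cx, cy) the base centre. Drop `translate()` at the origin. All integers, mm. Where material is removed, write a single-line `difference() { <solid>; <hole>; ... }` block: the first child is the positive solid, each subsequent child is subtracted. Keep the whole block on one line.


difference() { translate([531, 262, 0]) cylinder(h = 928, r = 138); translate([531, 262, 0]) cylinder(h = 928, r = 94); }


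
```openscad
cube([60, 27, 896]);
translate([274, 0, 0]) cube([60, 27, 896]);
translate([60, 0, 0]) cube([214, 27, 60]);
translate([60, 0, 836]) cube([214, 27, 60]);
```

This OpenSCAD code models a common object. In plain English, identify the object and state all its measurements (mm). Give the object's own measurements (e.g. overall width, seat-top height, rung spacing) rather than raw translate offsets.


A rectangular picture frame lying in the x–z plane (depth along y). The opening is 214 mm wide (x) by 776 mm tall (z), surrounded by a border 60 mm wide on all four sides. The frame is 27 mm deep and is made of two full-height vertical stiles with two horizontal rails fitted between them.


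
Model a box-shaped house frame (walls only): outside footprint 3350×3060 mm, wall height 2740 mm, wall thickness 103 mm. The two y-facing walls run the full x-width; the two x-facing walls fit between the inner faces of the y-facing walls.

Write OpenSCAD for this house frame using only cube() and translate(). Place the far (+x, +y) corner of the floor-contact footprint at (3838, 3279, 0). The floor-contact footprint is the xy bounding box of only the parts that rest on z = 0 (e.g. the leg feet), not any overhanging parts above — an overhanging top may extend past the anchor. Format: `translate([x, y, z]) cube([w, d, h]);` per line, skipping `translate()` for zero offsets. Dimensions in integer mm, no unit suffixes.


translate([488, 219, 0]) cube([3350, 103, 2740]);
translate([488, 3176, 0]) cube([3350, 103, 2740]);
translate([488, 322, 0]) cube([103, 2854, 2740]);
translate([3735, 322, 0]) cube([103, 2854, 2740]);


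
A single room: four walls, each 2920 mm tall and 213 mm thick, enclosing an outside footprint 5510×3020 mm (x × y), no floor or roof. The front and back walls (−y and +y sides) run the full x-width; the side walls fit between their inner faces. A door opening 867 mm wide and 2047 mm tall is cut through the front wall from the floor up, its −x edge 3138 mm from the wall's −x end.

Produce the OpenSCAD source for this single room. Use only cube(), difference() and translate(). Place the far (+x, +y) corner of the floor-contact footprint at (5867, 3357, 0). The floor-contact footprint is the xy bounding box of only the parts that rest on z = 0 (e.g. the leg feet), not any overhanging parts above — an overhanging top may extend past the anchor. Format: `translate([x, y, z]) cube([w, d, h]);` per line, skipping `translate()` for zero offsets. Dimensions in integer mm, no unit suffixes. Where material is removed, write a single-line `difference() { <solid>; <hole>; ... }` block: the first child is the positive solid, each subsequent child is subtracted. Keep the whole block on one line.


difference() { translate([357, 337, 0]) cube([5510, 213, 2920]); translate([3495, 337, 0]) cube([867, 213, 2047]); }
translate([357, 3144, 0]) cube([5510, 213, 2920]);
translate([357, 550, 0]) cube([213, 2594, 2920]);
translate([5654, 550, 0]) cube([213, 2594, 2920]);


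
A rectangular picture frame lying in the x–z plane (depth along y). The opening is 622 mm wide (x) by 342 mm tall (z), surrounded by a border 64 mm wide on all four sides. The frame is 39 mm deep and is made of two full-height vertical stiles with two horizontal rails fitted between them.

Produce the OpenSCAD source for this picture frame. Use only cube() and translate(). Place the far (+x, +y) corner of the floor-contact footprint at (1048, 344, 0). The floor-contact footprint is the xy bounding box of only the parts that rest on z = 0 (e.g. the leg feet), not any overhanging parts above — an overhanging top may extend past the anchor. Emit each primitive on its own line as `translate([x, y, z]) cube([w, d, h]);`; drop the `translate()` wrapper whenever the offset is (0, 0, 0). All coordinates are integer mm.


translate([298, 305, 0]) cube([64, 39, 470]);
translate([984, 305, 0]) cube([64, 39, 470]);
translate([362, 305, 0]) cube([622, 39, 64]);
translate([362, 305, 406]) cube([622, 39, 64]);


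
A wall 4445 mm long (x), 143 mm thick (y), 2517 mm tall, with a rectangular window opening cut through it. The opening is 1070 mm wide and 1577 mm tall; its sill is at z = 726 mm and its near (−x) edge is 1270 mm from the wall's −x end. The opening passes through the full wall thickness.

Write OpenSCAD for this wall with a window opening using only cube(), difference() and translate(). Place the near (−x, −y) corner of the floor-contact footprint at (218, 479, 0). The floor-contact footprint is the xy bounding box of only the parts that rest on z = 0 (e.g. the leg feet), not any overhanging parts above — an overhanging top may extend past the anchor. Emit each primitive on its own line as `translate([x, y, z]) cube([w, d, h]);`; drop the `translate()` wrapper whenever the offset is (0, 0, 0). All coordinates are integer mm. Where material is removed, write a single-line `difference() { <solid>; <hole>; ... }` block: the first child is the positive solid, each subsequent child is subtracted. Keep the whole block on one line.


difference() { translate([218, 479, 0]) cube([4445, 143, 2517]); translate([1488, 479, 726]) cube([1070, 143, 1577]); }


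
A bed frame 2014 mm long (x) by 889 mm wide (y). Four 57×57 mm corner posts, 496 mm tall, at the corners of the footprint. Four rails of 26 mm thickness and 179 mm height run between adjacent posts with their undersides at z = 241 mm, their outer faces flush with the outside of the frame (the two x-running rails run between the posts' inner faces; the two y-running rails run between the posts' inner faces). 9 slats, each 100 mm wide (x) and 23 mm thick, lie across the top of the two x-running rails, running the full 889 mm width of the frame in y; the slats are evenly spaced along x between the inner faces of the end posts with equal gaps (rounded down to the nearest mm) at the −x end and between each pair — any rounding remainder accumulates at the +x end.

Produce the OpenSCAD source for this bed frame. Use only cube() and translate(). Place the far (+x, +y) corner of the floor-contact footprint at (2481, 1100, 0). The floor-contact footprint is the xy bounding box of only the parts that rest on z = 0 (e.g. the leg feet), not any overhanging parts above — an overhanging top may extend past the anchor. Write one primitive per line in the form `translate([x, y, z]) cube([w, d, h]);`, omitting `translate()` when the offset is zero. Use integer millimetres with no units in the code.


translate([467, 211, 0]) cube([57, 57, 496]);
translate([467, 1043, 0]) cube([57, 57, 496]);
translate([2424, 211, 0]) cube([57, 57, 496]);
translate([2424, 1043, 0]) cube([57, 57, 496]);
translate([524, 211, 241]) cube([1900, 26, 179]);
translate([524, 1074, 241]) cube([1900, 26, 179]);
translate([467, 268, 241]) cube([26, 775, 179]);
translate([2455, 268, 241]) cube([26, 775, 179]);
translate([624, 211, 420]) cube([100, 889, 23]);
translate([824, 211, 420]) cube([100, 889, 23]);
translate([1024, 211, 420]) cube([100, 889, 23]);
translate([1224, 211, 420]) cube([100, 889, 23]);
translate([1424, 211, 420]) cube([100, 889, 23]);
translate([1624, 211, 420]) cube([100, 889, 23]);
translate([1824, 211, 420]) cube([100, 889, 23]);
translate([2024, 211, 420]) cube([100, 889, 23]);
translate([2224, 211, 420]) cube([100, 889, 23]);


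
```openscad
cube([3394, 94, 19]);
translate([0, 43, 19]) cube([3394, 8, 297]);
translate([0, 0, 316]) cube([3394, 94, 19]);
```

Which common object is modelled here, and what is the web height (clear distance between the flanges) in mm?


An I-beam. The web height is 297 mm.

Two wide flanges with a thin centred web — an I-beam. Overall 335 mm minus two 19 mm flanges gives a web of 335 − 2·19 = 297 mm.


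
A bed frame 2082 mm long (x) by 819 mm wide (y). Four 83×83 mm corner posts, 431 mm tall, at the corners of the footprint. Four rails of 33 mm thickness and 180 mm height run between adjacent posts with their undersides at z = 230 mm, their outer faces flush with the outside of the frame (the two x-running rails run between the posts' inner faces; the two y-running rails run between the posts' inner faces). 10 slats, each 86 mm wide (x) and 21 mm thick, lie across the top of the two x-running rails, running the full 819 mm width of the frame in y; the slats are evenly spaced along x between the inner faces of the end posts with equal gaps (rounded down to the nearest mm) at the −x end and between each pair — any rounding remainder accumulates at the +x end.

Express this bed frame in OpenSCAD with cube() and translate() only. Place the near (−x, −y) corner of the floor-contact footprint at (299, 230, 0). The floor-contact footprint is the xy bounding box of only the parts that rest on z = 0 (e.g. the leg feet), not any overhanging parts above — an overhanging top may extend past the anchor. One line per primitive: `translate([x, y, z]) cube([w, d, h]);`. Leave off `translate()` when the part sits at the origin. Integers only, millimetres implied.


translate([299, 230, 0]) cube([83, 83, 431]);
translate([299, 966, 0]) cube([83, 83, 431]);
translate([2298, 230, 0]) cube([83, 83, 431]);
translate([2298, 966, 0]) cube([83, 83, 431]);
translate([382, 230, 230]) cube([1916, 33, 180]);
translate([382, 1016, 230]) cube([1916, 33, 180]);
translate([299, 313, 230]) cube([33, 653, 180]);
translate([2348, 313, 230]) cube([33, 653, 180]);
translate([478, 230, 410]) cube([86, 819, 21]);
translate([660, 230, 410]) cube([86, 819, 21]);
translate([842, 230, 410]) cube([86, 819, 21]);
translate([1024, 230, 410]) cube([86, 819, 21]);
translate([1206, 230, 410]) cube([86, 819, 21]);
translate([1388, 230, 410]) cube([86, 819, 21]);
translate([1570, 230, 410]) cube([86, 819, 21]);
translate([1752, 230, 410]) cube([86, 819, 21]);
translate([1934, 230, 410]) cube([86, 819, 21]);
translate([2116, 230, 410]) cube([86, 819, 21]);


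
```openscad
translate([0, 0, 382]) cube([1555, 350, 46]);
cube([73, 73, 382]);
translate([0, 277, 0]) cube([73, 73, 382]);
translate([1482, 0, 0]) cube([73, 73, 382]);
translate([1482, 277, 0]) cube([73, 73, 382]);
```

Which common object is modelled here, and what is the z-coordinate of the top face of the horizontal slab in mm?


A bench. The seat-top height is 428 mm.

A long slab on four corner posts — a bench. The slab sits at z = 382 with thickness 46, so the top is 382 + 46 = 428 mm.


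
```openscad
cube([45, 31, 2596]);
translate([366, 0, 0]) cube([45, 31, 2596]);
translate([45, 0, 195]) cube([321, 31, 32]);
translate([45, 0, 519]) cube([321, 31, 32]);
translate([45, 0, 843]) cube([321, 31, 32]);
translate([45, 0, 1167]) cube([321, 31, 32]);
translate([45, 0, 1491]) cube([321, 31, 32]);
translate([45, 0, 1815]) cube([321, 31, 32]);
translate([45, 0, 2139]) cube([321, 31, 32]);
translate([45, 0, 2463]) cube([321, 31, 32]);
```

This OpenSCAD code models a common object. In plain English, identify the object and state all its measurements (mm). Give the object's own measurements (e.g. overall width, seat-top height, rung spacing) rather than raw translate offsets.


A straight ladder. Two 45×31 mm vertical rails, 2596 mm tall, stand 411 mm apart (outside-to-outside) with their front faces coplanar on the −y side. 8 rungs, each 31 mm deep and 32 mm tall, span between the inner faces of the rails, front faces flush with the rails. The lowest rung's underside is at z = 195 mm and rungs are spaced 324 mm apart (underside to underside).


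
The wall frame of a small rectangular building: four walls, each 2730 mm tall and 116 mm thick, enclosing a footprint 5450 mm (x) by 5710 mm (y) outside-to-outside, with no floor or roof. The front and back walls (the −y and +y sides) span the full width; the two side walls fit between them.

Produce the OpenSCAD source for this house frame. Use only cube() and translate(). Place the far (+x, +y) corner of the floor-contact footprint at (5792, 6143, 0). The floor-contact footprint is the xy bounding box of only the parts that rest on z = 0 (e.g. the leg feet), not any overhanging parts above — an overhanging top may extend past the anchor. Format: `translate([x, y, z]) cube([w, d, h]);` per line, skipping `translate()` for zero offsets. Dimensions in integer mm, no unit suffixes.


translate([342, 433, 0]) cube([5450, 116, 2730]);
translate([342, 6027, 0]) cube([5450, 116, 2730]);
translate([342, 549, 0]) cube([116, 5478, 2730]);
translate([5676, 549, 0]) cube([116, 5478, 2730]);


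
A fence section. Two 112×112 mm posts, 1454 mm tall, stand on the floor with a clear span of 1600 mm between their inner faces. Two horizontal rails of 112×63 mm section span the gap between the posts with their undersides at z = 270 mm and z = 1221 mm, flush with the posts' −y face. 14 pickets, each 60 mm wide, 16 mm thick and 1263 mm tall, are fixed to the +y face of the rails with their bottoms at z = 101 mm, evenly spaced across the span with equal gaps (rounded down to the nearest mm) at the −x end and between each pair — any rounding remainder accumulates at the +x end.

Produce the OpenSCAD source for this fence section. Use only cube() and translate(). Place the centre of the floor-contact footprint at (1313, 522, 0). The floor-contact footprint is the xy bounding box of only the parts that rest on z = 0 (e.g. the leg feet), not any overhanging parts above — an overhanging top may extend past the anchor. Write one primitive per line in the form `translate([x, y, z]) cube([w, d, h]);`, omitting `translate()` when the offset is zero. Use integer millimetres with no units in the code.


translate([401, 466, 0]) cube([112, 112, 1454]);
translate([2113, 466, 0]) cube([112, 112, 1454]);
translate([513, 466, 270]) cube([1600, 112, 63]);
translate([513, 466, 1221]) cube([1600, 112, 63]);
translate([563, 578, 101]) cube([60, 16, 1263]);
translate([673, 578, 101]) cube([60, 16, 1263]);
translate([783, 578, 101]) cube([60, 16, 1263]);
translate([893, 578, 101]) cube([60, 16, 1263]);
translate([1003, 578, 101]) cube([60, 16, 1263]);
translate([1113, 578, 101]) cube([60, 16, 1263]);
translate([1223, 578, 101]) cube([60, 16, 1263]);
translate([1333, 578, 101]) cube([60, 16, 1263]);
translate([1443, 578, 101]) cube([60, 16, 1263]);
translate([1553, 578, 101]) cube([60, 16, 1263]);
translate([1663, 578, 101]) cube([60, 16, 1263]);
translate([1773, 578, 101]) cube([60, 16, 1263]);
translate([1883, 578, 101]) cube([60, 16, 1263]);
translate([1993, 578, 101]) cube([60, 16, 1263]);
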